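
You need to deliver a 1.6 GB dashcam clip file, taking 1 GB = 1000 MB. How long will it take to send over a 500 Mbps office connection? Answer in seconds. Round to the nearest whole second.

26 seconds

File: 1.6 GB = 12800.0 Mb.
At 500 Mbps: 12800.0 / 500 = 25.6 s ≈ 25.6 seconds.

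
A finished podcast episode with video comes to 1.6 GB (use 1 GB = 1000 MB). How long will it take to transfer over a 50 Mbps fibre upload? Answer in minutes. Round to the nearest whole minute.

4 minutes

File: 1.6 GB = 12800.0 Mb.
At 50 Mbps: 12800.0 / 50 = 256.0 s ≈ 4.27 minutes.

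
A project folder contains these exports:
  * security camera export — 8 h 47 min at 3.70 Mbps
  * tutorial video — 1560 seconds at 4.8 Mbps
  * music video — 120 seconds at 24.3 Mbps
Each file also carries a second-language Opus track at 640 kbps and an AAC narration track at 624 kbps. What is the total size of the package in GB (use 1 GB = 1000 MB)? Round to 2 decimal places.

21.19 GB

Audio total: 640 + 624 = 1264 kbps = 1.264 Mbps.
security camera export: 4.964 Mbps × 31620 s = 156961.7 Mb
tutorial video: 6.064 Mbps × 1560 s = 9459.8 Mb
music video: 25.564 Mbps × 120 s = 3067.7 Mb
Total: 169489.2 Mb = 21186.2 MB.
= 21.19 GB.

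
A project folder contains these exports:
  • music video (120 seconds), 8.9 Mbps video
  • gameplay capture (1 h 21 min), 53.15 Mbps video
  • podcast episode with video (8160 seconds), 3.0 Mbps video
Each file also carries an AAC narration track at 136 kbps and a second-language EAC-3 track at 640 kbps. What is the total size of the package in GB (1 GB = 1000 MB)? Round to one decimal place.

36.8 GB

Audio total: 136 + 640 = 776 kbps = 0.776 Mbps.
music video: 9.676 Mbps × 120 s = 1161.1 Mb
gameplay capture: 53.926 Mbps × 4860 s = 262080.4 Mb
podcast episode with video: 3.776 Mbps × 8160 s = 30812.2 Mb
Total: 294053.6 Mb = 36756.7 MB.
= 36.76 GB.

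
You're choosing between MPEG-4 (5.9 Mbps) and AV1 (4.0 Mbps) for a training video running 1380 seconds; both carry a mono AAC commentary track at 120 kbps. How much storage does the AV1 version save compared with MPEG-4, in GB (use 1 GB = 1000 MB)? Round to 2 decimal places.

0.33 GB

Audio: 120 kbps = 0.120 Mbps.
MPEG-4: 6.020 Mbps × 1380 s = 8307.6 Mb = 1.038 GB.
AV1: 4.120 Mbps × 1380 s = 5685.6 Mb = 0.711 GB.
Saving: 1.038 − 0.711 = 0.328 GB.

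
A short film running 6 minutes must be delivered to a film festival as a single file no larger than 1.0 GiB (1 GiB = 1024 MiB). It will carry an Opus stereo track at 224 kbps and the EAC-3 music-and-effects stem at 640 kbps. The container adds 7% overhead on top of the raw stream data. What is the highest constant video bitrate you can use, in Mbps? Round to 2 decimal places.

21.44 Mbps

Budget: 1.0 GiB = 8589.9 Mb.
Stream payload after overhead: 8589.9 / 1.07 = 8028.0 Mb.
6 min = 360 s
Total bitrate budget: 8028.0 Mb / 360 s = 22.300 Mbps.
Audio total: 224 + 640 = 864 kbps = 0.864 Mbps.
Video: 22.300 − 0.864 = 21.436 Mbps.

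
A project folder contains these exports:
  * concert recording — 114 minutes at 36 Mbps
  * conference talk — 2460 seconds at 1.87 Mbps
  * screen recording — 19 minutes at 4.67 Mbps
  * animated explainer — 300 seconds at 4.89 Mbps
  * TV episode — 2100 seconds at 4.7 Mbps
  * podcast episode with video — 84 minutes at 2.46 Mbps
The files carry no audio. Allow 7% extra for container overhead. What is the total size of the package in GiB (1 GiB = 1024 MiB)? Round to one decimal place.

concert recording: 36.000 Mbps × 6840 s × 1.07 = 263476.8 Mb
conference talk: 1.870 Mbps × 2460 s × 1.07 = 4922.2 Mb
screen recording: 4.670 Mbps × 1140 s × 1.07 = 5696.5 Mb
animated explainer: 4.890 Mbps × 300 s × 1.07 = 1569.7 Mb
TV episode: 4.700 Mbps × 2100 s × 1.07 = 10560.9 Mb
podcast episode with video: 2.460 Mbps × 5040 s × 1.07 = 13266.3 Mb
Total: 299492.4 Mb = 37436.5 MB.
= 34.87 GiB.

34.9 GiB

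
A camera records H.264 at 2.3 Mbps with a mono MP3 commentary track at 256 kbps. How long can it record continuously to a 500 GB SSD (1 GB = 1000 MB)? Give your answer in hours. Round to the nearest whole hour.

Audio: 256 kbps = 0.256 Mbps.
Total bitrate: 2.3 + 0.256 = 2.556 Mbps.
Capacity: 500 GB = 4,000,000 Mb.
Recording time: 4,000,000 / 2.556 = 1,564,945 s ≈ 435 hours.

435 hours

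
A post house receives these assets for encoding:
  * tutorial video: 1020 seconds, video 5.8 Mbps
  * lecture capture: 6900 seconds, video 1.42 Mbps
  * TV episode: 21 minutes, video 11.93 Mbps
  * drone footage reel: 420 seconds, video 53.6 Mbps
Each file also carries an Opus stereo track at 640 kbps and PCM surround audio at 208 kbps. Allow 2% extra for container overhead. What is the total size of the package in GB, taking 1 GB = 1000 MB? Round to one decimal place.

7.8 GB

Audio total: 640 + 208 = 848 kbps = 0.848 Mbps.
tutorial video: 6.648 Mbps × 1020 s × 1.02 = 6916.6 Mb
lecture capture: 2.268 Mbps × 6900 s × 1.02 = 15962.2 Mb
TV episode: 12.778 Mbps × 1260 s × 1.02 = 16422.3 Mb
drone footage reel: 54.448 Mbps × 420 s × 1.02 = 23325.5 Mb
Total: 62626.6 Mb = 7828.3 MB.
= 7.828 GB.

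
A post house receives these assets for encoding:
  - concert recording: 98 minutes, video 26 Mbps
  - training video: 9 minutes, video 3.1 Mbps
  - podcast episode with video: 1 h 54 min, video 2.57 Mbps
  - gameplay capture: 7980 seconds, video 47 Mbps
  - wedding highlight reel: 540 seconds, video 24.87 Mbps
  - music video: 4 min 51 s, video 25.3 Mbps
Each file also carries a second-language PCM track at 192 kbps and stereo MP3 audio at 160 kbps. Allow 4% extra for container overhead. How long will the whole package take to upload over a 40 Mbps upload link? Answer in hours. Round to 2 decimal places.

Audio total: 192 + 160 = 352 kbps = 0.352 Mbps.
concert recording: 26.352 Mbps × 5880 s × 1.04 = 161147.8 Mb
training video: 3.452 Mbps × 540 s × 1.04 = 1938.6 Mb
podcast episode with video: 2.922 Mbps × 6840 s × 1.04 = 20785.9 Mb
gameplay capture: 47.352 Mbps × 7980 s × 1.04 = 392983.7 Mb
wedding highlight reel: 25.222 Mbps × 540 s × 1.04 = 14164.7 Mb
music video: 25.652 Mbps × 291 s × 1.04 = 7763.3 Mb
Total: 598784.0 Mb = 74848.0 MB.
At 40 Mbps: 598784.0 / 40 = 14970 s ≈ 4.16 hours.

4.16 hours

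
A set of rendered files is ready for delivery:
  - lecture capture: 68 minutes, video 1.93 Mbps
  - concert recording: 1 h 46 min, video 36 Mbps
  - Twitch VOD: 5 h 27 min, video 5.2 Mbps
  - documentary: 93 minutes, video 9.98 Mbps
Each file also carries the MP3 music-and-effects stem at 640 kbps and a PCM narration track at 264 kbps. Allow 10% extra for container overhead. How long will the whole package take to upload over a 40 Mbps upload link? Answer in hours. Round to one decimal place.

Audio total: 640 + 264 = 904 kbps = 0.904 Mbps.
lecture capture: 2.834 Mbps × 4080 s × 1.10 = 12719.0 Mb
concert recording: 36.904 Mbps × 6360 s × 1.10 = 258180.4 Mb
Twitch VOD: 6.104 Mbps × 19620 s × 1.10 = 131736.5 Mb
documentary: 10.884 Mbps × 5580 s × 1.10 = 66806.0 Mb
Total: 469441.9 Mb = 58680.2 MB.
At 40 Mbps: 469441.9 / 40 = 11736 s ≈ 3.26 hours.

3.3 hours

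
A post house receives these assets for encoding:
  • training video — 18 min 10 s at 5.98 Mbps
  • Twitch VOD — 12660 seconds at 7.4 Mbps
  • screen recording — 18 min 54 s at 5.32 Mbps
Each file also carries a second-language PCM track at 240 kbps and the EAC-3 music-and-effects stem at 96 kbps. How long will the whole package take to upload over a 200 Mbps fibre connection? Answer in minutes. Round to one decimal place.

Audio total: 240 + 96 = 336 kbps = 0.336 Mbps.
training video: 6.316 Mbps × 1090 s = 6884.4 Mb
Twitch VOD: 7.736 Mbps × 12660 s = 97937.8 Mb
screen recording: 5.656 Mbps × 1134 s = 6413.9 Mb
Total: 111236.1 Mb = 13904.5 MB.
At 200 Mbps: 111236.1 / 200 = 556 s ≈ 9.27 minutes.

9.3 minutes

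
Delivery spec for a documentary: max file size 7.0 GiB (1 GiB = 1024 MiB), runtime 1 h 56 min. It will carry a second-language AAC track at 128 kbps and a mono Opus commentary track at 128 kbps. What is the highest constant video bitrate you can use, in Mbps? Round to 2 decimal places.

8.38 Mbps

Budget: 7.0 GiB = 60129.5 Mb.
1 h 56 min = 116 min = 6960 s
Total bitrate budget: 60129.5 Mb / 6960 s = 8.639 Mbps.
Audio total: 128 + 128 = 256 kbps = 0.256 Mbps.
Video: 8.639 − 0.256 = 8.383 Mbps.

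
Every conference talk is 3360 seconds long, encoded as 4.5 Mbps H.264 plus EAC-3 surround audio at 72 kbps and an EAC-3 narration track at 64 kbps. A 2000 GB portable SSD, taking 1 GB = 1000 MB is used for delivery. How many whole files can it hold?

1027

Audio total: 72 + 64 = 136 kbps = 0.136 Mbps.
Total bitrate: 4.636 Mbps.
Per item: 4.636 Mbps × 3360 s = 15,577 Mb = 1,947 MB.
Capacity: 2000 GB = 16,000,000 Mb; 1027.16 items → 1027 complete.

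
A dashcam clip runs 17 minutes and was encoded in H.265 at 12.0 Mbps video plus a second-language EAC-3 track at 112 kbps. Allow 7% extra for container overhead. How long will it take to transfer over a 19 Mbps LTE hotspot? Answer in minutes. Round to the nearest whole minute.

17 min = 1020 s
Audio: 112 kbps = 0.112 Mbps.
Total bitrate: 12.112 Mbps.
File: 12.112 Mbps × 1020 s = 12354.2 Mb.
With 7% container overhead: ×1.07. → 13219.0 Mb.
At 19 Mbps: 13219.0 / 19 = 695.7 s ≈ 11.6 minutes.

12 minutes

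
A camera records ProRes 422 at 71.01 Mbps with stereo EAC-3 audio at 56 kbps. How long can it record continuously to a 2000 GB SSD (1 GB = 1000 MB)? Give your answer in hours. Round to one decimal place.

62.5 hours

Audio: 56 kbps = 0.056 Mbps.
Total bitrate: 71.01 + 0.056 = 71.066 Mbps.
Capacity: 2000 GB = 16,000,000 Mb.
Recording time: 16,000,000 / 71.066 = 225,143 s ≈ 62.5 hours.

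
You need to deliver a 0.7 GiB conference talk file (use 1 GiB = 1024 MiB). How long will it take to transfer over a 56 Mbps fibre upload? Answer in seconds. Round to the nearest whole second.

File: 0.7 GiB = 6013.0 Mb.
At 56 Mbps: 6013.0 / 56 = 107.4 s ≈ 107 seconds.

107 seconds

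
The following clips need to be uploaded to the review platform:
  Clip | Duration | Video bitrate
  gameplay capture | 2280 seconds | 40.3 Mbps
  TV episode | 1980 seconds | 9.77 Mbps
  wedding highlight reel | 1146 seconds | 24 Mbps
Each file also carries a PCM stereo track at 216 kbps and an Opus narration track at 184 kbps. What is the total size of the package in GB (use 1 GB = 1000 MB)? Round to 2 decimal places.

17.61 GB

Audio total: 216 + 184 = 400 kbps = 0.400 Mbps.
gameplay capture: 40.700 Mbps × 2280 s = 92796.0 Mb
TV episode: 10.170 Mbps × 1980 s = 20136.6 Mb
wedding highlight reel: 24.400 Mbps × 1146 s = 27962.4 Mb
Total: 140895.0 Mb = 17611.9 MB.
= 17.61 GB.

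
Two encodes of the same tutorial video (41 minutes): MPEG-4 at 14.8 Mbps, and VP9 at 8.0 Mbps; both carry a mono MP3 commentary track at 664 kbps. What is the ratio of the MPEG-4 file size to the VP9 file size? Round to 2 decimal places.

1.78

41 min = 2460 s
Audio: 664 kbps = 0.664 Mbps.
MPEG-4: 15.464 Mbps × 2460 s = 38041.4 Mb = 4.755 GB.
VP9: 8.664 Mbps × 2460 s = 21313.4 Mb = 2.664 GB.
Ratio: 4.755 / 2.664 = 1.785.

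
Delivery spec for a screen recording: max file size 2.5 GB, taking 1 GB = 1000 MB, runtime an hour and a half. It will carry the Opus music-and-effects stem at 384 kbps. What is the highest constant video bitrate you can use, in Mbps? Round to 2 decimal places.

Budget: 2.5 GB = 20000.0 Mb.
1.5 h = 5400 s
Total bitrate budget: 20000.0 Mb / 5400 s = 3.704 Mbps.
Audio: 384 kbps = 0.384 Mbps.
Video: 3.704 − 0.384 = 3.320 Mbps.

3.32 Mbps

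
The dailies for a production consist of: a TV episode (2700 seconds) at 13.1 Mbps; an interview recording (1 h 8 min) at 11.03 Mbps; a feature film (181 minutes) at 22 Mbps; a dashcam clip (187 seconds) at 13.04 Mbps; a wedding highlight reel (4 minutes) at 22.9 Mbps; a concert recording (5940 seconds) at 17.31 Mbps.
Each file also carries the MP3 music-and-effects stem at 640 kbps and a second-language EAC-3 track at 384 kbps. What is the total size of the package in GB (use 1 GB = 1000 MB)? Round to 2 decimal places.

Audio total: 640 + 384 = 1024 kbps = 1.024 Mbps.
TV episode: 14.124 Mbps × 2700 s = 38134.8 Mb
interview recording: 12.054 Mbps × 4080 s = 49180.3 Mb
feature film: 23.024 Mbps × 10860 s = 250040.6 Mb
dashcam clip: 14.064 Mbps × 187 s = 2630.0 Mb
wedding highlight reel: 23.924 Mbps × 240 s = 5741.8 Mb
concert recording: 18.334 Mbps × 5940 s = 108904.0 Mb
Total: 454631.4 Mb = 56828.9 MB.
= 56.83 GB.

56.83 GB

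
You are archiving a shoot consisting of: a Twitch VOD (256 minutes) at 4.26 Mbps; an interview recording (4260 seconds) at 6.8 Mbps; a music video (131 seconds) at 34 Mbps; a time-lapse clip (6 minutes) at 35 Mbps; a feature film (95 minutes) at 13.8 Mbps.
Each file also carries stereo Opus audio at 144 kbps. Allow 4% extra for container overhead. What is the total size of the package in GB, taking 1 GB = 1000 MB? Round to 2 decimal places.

Audio: 144 kbps = 0.144 Mbps.
Twitch VOD: 4.404 Mbps × 15360 s × 1.04 = 70351.3 Mb
interview recording: 6.944 Mbps × 4260 s × 1.04 = 30764.7 Mb
music video: 34.144 Mbps × 131 s × 1.04 = 4651.8 Mb
time-lapse clip: 35.144 Mbps × 360 s × 1.04 = 13157.9 Mb
feature film: 13.944 Mbps × 5700 s × 1.04 = 82660.0 Mb
Total: 201585.7 Mb = 25198.2 MB.
= 25.20 GB.

25.20 GB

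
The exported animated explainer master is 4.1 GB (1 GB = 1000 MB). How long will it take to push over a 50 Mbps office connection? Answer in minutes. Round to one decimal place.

File: 4.1 GB = 32800.0 Mb.
At 50 Mbps: 32800.0 / 50 = 656.0 s ≈ 10.9 minutes.

10.9 minutes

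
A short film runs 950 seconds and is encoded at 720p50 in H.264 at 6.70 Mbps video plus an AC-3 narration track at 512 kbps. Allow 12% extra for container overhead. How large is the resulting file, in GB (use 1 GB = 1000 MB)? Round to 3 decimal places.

Audio: 512 kbps = 0.512 Mbps.
Total bitrate: 6.70 + 0.512 = 7.212 Mbps.
Stream data: 7.212 Mbps × 950 s = 6851.4 Mb.
With 12% container overhead: ×1.12.
7,674 Mb ÷ 8 = 959.2 MB → 0.9592 GB.

0.959 GB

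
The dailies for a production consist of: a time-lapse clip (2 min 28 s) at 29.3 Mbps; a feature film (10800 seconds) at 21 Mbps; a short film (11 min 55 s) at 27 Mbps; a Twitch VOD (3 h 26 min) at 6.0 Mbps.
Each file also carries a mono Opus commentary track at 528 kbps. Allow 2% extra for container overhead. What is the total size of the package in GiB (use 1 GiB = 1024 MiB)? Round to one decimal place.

40.1 GiB

Audio: 528 kbps = 0.528 Mbps.
time-lapse clip: 29.828 Mbps × 148 s × 1.02 = 4502.8 Mb
feature film: 21.528 Mbps × 10800 s × 1.02 = 237152.4 Mb
short film: 27.528 Mbps × 715 s × 1.02 = 20076.2 Mb
Twitch VOD: 6.528 Mbps × 12360 s × 1.02 = 82299.8 Mb
Total: 344031.3 Mb = 43003.9 MB.
= 40.05 GiB.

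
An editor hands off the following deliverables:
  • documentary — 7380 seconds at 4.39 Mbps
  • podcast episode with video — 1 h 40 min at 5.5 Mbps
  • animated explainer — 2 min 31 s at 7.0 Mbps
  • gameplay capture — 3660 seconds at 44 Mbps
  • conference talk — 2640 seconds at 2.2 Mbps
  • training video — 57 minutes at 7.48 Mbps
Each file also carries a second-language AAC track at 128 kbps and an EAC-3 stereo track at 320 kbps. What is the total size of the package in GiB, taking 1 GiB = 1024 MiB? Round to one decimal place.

Audio total: 128 + 320 = 448 kbps = 0.448 Mbps.
documentary: 4.838 Mbps × 7380 s = 35704.4 Mb
podcast episode with video: 5.948 Mbps × 6000 s = 35688.0 Mb
animated explainer: 7.448 Mbps × 151 s = 1124.6 Mb
gameplay capture: 44.448 Mbps × 3660 s = 162679.7 Mb
conference talk: 2.648 Mbps × 2640 s = 6990.7 Mb
training video: 7.928 Mbps × 3420 s = 27113.8 Mb
Total: 269301.2 Mb = 33662.7 MB.
= 31.35 GiB.

31.4 GiB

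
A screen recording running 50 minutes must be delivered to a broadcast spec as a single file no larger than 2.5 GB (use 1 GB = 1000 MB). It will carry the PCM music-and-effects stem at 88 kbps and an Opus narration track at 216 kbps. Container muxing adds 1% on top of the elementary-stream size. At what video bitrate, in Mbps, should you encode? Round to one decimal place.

6.3 Mbps

Budget: 2.5 GB = 20000.0 Mb.
Stream payload after overhead: 20000.0 / 1.01 = 19802.0 Mb.
50 min = 3000 s
Total bitrate budget: 19802.0 Mb / 3000 s = 6.601 Mbps.
Audio total: 88 + 216 = 304 kbps = 0.304 Mbps.
Video: 6.601 − 0.304 = 6.297 Mbps.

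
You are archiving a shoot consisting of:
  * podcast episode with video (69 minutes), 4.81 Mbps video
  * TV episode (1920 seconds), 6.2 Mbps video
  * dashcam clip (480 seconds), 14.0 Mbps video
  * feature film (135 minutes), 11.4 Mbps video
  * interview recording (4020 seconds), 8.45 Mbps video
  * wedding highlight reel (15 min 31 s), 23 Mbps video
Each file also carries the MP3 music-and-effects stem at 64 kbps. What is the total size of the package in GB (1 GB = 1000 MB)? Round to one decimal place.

Audio: 64 kbps = 0.064 Mbps.
podcast episode with video: 4.874 Mbps × 4140 s = 20178.4 Mb
TV episode: 6.264 Mbps × 1920 s = 12026.9 Mb
dashcam clip: 14.064 Mbps × 480 s = 6750.7 Mb
feature film: 11.464 Mbps × 8100 s = 92858.4 Mb
interview recording: 8.514 Mbps × 4020 s = 34226.3 Mb
wedding highlight reel: 23.064 Mbps × 931 s = 21472.6 Mb
Total: 187513.2 Mb = 23439.2 MB.
= 23.44 GB.

23.4 GB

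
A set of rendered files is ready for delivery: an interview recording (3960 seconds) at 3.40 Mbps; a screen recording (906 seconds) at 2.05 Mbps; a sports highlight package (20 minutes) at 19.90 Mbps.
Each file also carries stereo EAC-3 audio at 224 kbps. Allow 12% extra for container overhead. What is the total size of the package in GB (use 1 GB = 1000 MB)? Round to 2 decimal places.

5.68 GB

Audio: 224 kbps = 0.224 Mbps.
interview recording: 3.624 Mbps × 3960 s × 1.12 = 16073.2 Mb
screen recording: 2.274 Mbps × 906 s × 1.12 = 2307.5 Mb
sports highlight package: 20.124 Mbps × 1200 s × 1.12 = 27046.7 Mb
Total: 45427.3 Mb = 5678.4 MB.
= 5.678 GB.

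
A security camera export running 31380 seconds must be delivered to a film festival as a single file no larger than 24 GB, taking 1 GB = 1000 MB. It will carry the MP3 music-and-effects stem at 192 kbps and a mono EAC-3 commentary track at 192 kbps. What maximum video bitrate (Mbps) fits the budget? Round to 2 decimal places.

Budget: 24 GB = 192000.0 Mb.
Total bitrate budget: 192000.0 Mb / 31380 s = 6.119 Mbps.
Audio total: 192 + 192 = 384 kbps = 0.384 Mbps.
Video: 6.119 − 0.384 = 5.735 Mbps.

5.73 Mbps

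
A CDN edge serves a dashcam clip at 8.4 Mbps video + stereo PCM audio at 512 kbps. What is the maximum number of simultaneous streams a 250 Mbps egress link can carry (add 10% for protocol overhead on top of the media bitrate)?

25

Audio: 512 kbps = 0.512 Mbps.
Per-viewer media rate: 8.912 Mbps.
On the wire with 10% overhead: 9.803 Mbps.
250 Mbps = 250.0 Mbps; 250.0 / 9.803 = 25.50 → 25 viewers.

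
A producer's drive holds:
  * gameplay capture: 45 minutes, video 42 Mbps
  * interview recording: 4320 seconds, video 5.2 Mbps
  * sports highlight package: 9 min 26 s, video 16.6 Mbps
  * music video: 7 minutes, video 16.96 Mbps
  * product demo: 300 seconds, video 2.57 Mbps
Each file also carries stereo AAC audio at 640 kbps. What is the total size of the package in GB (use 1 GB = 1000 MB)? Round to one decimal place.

19.8 GB

Audio: 640 kbps = 0.640 Mbps.
gameplay capture: 42.640 Mbps × 2700 s = 115128.0 Mb
interview recording: 5.840 Mbps × 4320 s = 25228.8 Mb
sports highlight package: 17.240 Mbps × 566 s = 9757.8 Mb
music video: 17.600 Mbps × 420 s = 7392.0 Mb
product demo: 3.210 Mbps × 300 s = 963.0 Mb
Total: 158469.6 Mb = 19808.7 MB.
= 19.81 GB.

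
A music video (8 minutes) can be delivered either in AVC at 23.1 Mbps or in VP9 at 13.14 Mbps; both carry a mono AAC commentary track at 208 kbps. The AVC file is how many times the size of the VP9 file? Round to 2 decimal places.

8 min = 480 s
Audio: 208 kbps = 0.208 Mbps.
AVC: 23.308 Mbps × 480 s = 11187.8 Mb = 1.302 GiB.
VP9: 13.348 Mbps × 480 s = 6407.0 Mb = 0.746 GiB.
Ratio: 1.302 / 0.746 = 1.746.

1.75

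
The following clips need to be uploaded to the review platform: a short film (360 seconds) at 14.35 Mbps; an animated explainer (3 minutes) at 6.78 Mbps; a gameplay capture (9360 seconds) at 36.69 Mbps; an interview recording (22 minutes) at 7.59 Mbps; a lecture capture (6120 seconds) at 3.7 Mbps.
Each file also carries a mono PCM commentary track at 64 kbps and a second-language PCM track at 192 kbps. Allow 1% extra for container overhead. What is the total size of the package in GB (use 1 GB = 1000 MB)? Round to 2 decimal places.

48.85 GB

Audio total: 64 + 192 = 256 kbps = 0.256 Mbps.
short film: 14.606 Mbps × 360 s × 1.01 = 5310.7 Mb
animated explainer: 7.036 Mbps × 180 s × 1.01 = 1279.1 Mb
gameplay capture: 36.946 Mbps × 9360 s × 1.01 = 349272.7 Mb
interview recording: 7.846 Mbps × 1320 s × 1.01 = 10460.3 Mb
lecture capture: 3.956 Mbps × 6120 s × 1.01 = 24452.8 Mb
Total: 390775.7 Mb = 48847.0 MB.
= 48.85 GB.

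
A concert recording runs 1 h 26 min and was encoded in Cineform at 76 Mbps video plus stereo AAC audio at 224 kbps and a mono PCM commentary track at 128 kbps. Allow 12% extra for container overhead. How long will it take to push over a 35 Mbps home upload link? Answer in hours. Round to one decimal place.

3.5 hours

1 h 26 min = 86 min = 5160 s
Audio total: 224 + 128 = 352 kbps = 0.352 Mbps.
Total bitrate: 76.352 Mbps.
File: 76.352 Mbps × 5160 s = 393976.3 Mb.
With 12% container overhead: ×1.12. → 441253.5 Mb.
At 35 Mbps: 441253.5 / 35 = 12607.2 s ≈ 3.5 hours.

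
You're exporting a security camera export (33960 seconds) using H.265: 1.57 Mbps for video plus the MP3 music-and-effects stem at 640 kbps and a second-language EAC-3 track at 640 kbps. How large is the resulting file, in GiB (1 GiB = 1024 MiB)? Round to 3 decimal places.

11.267 GiB

Audio total: 640 + 640 = 1280 kbps = 1.280 Mbps.
Total bitrate: 1.57 + 1.280 = 2.850 Mbps.
Stream data: 2.850 Mbps × 33960 s = 96786.0 Mb.
96,786 Mb = 12,098,250,000 bytes ÷ 1,073,741,824 = 11.27 GiB.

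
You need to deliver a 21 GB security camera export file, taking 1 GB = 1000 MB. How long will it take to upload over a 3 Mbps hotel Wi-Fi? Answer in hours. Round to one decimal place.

15.6 hours

File: 21 GB = 168000.0 Mb.
At 3 Mbps: 168000.0 / 3 = 56000.0 s ≈ 15.6 hours.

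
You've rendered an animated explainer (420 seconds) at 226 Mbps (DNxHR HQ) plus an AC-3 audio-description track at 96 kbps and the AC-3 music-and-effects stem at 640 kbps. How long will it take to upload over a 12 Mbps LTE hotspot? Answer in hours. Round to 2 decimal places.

2.20 hours

Audio total: 96 + 640 = 736 kbps = 0.736 Mbps.
Total bitrate: 226.736 Mbps.
File: 226.736 Mbps × 420 s = 95229.1 Mb.
At 12 Mbps: 95229.1 / 12 = 7935.8 s ≈ 2.2 hours.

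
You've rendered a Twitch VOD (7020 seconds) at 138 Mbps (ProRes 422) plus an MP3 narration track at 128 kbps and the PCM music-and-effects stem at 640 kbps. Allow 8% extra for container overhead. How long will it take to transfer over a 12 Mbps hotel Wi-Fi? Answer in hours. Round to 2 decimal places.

Audio total: 128 + 640 = 768 kbps = 0.768 Mbps.
Total bitrate: 138.768 Mbps.
File: 138.768 Mbps × 7020 s = 974151.4 Mb.
With 8% container overhead: ×1.08. → 1052083.5 Mb.
At 12 Mbps: 1052083.5 / 12 = 87673.6 s ≈ 24.4 hours.

24.35 hours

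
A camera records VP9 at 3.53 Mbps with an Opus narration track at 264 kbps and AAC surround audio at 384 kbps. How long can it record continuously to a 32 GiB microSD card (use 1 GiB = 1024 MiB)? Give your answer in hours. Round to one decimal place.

Audio total: 264 + 384 = 648 kbps = 0.648 Mbps.
Total bitrate: 3.53 + 0.648 = 4.178 Mbps.
Capacity: 32 GiB = 274,878 Mb.
Recording time: 274,878 / 4.178 = 65,792 s ≈ 18.3 hours.

18.3 hours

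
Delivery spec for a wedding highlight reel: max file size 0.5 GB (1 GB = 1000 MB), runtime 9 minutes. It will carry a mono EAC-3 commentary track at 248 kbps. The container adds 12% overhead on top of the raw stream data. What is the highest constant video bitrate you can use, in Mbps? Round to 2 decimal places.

Budget: 0.5 GB = 4000.0 Mb.
Stream payload after overhead: 4000.0 / 1.12 = 3571.4 Mb.
9 min = 540 s
Total bitrate budget: 3571.4 Mb / 540 s = 6.614 Mbps.
Audio: 248 kbps = 0.248 Mbps.
Video: 6.614 − 0.248 = 6.366 Mbps.

6.37 Mbps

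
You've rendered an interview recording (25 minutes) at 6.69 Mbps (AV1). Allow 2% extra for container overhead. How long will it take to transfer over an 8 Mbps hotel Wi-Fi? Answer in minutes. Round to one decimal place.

21.3 minutes

25 min = 1500 s
File: 6.690 Mbps × 1500 s = 10035.0 Mb.
With 2% container overhead: ×1.02. → 10235.7 Mb.
At 8 Mbps: 10235.7 / 8 = 1279.5 s ≈ 21.3 minutes.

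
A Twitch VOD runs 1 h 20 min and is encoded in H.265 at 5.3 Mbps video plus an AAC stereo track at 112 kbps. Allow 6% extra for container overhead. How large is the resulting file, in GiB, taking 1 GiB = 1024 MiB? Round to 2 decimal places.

1 h 20 min = 80 min = 4800 s
Audio: 112 kbps = 0.112 Mbps.
Total bitrate: 5.3 + 0.112 = 5.412 Mbps.
Stream data: 5.412 Mbps × 4800 s = 25977.6 Mb.
With 6% container overhead: ×1.06.
27,536 Mb = 3,442,032,000 bytes ÷ 1,073,741,824 = 3.206 GiB.

3.21 GiB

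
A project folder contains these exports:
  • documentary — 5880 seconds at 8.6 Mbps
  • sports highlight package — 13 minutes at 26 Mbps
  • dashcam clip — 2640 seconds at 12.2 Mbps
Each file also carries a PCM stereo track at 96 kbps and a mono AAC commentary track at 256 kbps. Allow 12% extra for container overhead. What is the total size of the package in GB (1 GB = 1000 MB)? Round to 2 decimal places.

Audio total: 96 + 256 = 352 kbps = 0.352 Mbps.
documentary: 8.952 Mbps × 5880 s × 1.12 = 58954.3 Mb
sports highlight package: 26.352 Mbps × 780 s × 1.12 = 23021.1 Mb
dashcam clip: 12.552 Mbps × 2640 s × 1.12 = 37113.8 Mb
Total: 119089.2 Mb = 14886.1 MB.
= 14.89 GB.

14.89 GB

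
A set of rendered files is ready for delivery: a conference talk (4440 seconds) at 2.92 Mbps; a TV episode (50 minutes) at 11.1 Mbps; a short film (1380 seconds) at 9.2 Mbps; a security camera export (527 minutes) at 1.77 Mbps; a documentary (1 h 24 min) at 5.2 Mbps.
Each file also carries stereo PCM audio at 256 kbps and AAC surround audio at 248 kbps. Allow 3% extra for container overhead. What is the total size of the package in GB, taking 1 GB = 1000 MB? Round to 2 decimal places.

21.12 GB

Audio total: 256 + 248 = 504 kbps = 0.504 Mbps.
conference talk: 3.424 Mbps × 4440 s × 1.03 = 15658.6 Mb
TV episode: 11.604 Mbps × 3000 s × 1.03 = 35856.4 Mb
short film: 9.704 Mbps × 1380 s × 1.03 = 13793.3 Mb
security camera export: 2.274 Mbps × 31620 s × 1.03 = 74061.0 Mb
documentary: 5.704 Mbps × 5040 s × 1.03 = 29610.6 Mb
Total: 168979.9 Mb = 21122.5 MB.
= 21.12 GB.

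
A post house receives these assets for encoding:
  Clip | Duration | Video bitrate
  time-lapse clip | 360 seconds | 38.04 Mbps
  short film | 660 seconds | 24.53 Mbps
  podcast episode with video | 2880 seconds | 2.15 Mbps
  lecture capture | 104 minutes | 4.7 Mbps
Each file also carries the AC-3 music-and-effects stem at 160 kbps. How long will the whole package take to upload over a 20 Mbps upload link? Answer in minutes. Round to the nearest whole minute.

56 minutes

Audio: 160 kbps = 0.160 Mbps.
time-lapse clip: 38.200 Mbps × 360 s = 13752.0 Mb
short film: 24.690 Mbps × 660 s = 16295.4 Mb
podcast episode with video: 2.310 Mbps × 2880 s = 6652.8 Mb
lecture capture: 4.860 Mbps × 6240 s = 30326.4 Mb
Total: 67026.6 Mb = 8378.3 MB.
At 20 Mbps: 67026.6 / 20 = 3351 s ≈ 55.9 minutes.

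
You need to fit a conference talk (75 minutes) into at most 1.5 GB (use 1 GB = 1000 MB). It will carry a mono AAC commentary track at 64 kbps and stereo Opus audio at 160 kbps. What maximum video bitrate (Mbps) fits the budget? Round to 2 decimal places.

2.44 Mbps

Budget: 1.5 GB = 12000.0 Mb.
75 min = 4500 s
Total bitrate budget: 12000.0 Mb / 4500 s = 2.667 Mbps.
Audio total: 64 + 160 = 224 kbps = 0.224 Mbps.
Video: 2.667 − 0.224 = 2.443 Mbps.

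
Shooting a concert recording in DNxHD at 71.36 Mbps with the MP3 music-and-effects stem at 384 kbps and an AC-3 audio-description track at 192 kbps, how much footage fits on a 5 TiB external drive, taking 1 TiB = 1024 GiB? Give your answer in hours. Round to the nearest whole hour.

Audio total: 384 + 192 = 576 kbps = 0.576 Mbps.
Total bitrate: 71.36 + 0.576 = 71.936 Mbps.
Capacity: 5 TiB = 43,980,465 Mb.
Recording time: 43,980,465 / 71.936 = 611,383 s ≈ 170 hours.

170 hours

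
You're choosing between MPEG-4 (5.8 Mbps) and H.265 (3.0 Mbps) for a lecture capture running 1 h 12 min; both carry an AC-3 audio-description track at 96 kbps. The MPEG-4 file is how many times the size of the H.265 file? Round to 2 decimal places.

1.90

1 h 12 min = 72 min = 4320 s
Audio: 96 kbps = 0.096 Mbps.
MPEG-4: 5.896 Mbps × 4320 s = 25470.7 Mb = 3.184 GB.
H.265: 3.096 Mbps × 4320 s = 13374.7 Mb = 1.672 GB.
Ratio: 3.184 / 1.672 = 1.904.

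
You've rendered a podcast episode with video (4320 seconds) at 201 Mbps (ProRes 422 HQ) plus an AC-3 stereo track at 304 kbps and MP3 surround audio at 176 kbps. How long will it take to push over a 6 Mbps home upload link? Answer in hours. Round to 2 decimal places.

Audio total: 304 + 176 = 480 kbps = 0.480 Mbps.
Total bitrate: 201.480 Mbps.
File: 201.480 Mbps × 4320 s = 870393.6 Mb.
At 6 Mbps: 870393.6 / 6 = 145065.6 s ≈ 40.3 hours.

40.30 hours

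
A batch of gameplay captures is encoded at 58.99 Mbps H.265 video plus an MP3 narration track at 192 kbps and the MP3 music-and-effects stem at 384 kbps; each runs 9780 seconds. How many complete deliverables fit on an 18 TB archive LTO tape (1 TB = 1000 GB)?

Audio total: 192 + 384 = 576 kbps = 0.576 Mbps.
Total bitrate: 59.566 Mbps.
Per item: 59.566 Mbps × 9780 s = 582,555 Mb = 72,819 MB.
Capacity: 18 TB = 144,000,000 Mb; 247.19 items → 247 complete.

247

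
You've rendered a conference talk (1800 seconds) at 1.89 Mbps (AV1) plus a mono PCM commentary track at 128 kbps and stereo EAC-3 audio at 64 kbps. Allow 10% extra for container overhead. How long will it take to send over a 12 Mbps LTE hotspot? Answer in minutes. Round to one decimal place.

Audio total: 128 + 64 = 192 kbps = 0.192 Mbps.
Total bitrate: 2.082 Mbps.
File: 2.082 Mbps × 1800 s = 3747.6 Mb.
With 10% container overhead: ×1.10. → 4122.4 Mb.
At 12 Mbps: 4122.4 / 12 = 343.5 s ≈ 5.73 minutes.

5.7 minutes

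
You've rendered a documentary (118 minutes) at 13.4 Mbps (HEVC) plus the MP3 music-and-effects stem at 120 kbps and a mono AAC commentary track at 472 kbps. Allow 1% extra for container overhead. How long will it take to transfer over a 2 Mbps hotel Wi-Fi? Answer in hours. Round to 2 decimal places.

13.90 hours

118 min = 7080 s
Audio total: 120 + 472 = 592 kbps = 0.592 Mbps.
Total bitrate: 13.992 Mbps.
File: 13.992 Mbps × 7080 s = 99063.4 Mb.
With 1% container overhead: ×1.01. → 100054.0 Mb.
At 2 Mbps: 100054.0 / 2 = 50027.0 s ≈ 13.9 hours.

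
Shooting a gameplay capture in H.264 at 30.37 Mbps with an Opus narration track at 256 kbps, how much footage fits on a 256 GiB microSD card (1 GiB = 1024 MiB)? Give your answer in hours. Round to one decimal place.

19.9 hours

Audio: 256 kbps = 0.256 Mbps.
Total bitrate: 30.37 + 0.256 = 30.626 Mbps.
Capacity: 256 GiB = 2,199,023 Mb.
Recording time: 2,199,023 / 30.626 = 71,802 s ≈ 19.9 hours.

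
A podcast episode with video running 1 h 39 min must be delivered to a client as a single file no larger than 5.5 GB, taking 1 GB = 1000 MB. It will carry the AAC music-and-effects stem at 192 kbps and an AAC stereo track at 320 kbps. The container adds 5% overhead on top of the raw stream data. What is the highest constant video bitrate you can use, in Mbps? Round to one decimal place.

6.5 Mbps

Budget: 5.5 GB = 44000.0 Mb.
Stream payload after overhead: 44000.0 / 1.05 = 41904.8 Mb.
1 h 39 min = 99 min = 5940 s
Total bitrate budget: 41904.8 Mb / 5940 s = 7.055 Mbps.
Audio total: 192 + 320 = 512 kbps = 0.512 Mbps.
Video: 7.055 − 0.512 = 6.543 Mbps.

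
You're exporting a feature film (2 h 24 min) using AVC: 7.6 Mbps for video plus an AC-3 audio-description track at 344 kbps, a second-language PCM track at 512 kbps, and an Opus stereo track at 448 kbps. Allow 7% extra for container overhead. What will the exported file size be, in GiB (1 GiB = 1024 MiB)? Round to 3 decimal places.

2 h 24 min = 144 min = 8640 s
Audio total: 344 + 512 + 448 = 1304 kbps = 1.304 Mbps.
Total bitrate: 7.6 + 1.304 = 8.904 Mbps.
Stream data: 8.904 Mbps × 8640 s = 76930.6 Mb.
With 7% container overhead: ×1.07.
82,316 Mb = 10,289,462,400 bytes ÷ 1,073,741,824 = 9.583 GiB.

9.583 GiB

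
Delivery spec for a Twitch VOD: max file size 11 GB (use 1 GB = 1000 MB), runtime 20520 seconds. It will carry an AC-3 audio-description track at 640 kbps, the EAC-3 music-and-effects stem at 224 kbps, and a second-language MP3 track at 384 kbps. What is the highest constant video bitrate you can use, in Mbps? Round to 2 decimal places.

3.04 Mbps

Budget: 11 GB = 88000.0 Mb.
Total bitrate budget: 88000.0 Mb / 20520 s = 4.288 Mbps.
Audio total: 640 + 224 + 384 = 1248 kbps = 1.248 Mbps.
Video: 4.288 − 1.248 = 3.040 Mbps.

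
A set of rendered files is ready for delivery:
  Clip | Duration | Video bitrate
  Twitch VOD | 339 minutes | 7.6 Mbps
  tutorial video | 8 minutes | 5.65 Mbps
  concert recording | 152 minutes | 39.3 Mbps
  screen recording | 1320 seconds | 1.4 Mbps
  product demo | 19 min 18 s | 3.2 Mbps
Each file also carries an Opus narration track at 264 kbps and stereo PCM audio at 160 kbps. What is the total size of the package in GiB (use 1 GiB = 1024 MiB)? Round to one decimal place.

Audio total: 264 + 160 = 424 kbps = 0.424 Mbps.
Twitch VOD: 8.024 Mbps × 20340 s = 163208.2 Mb
tutorial video: 6.074 Mbps × 480 s = 2915.5 Mb
concert recording: 39.724 Mbps × 9120 s = 362282.9 Mb
screen recording: 1.824 Mbps × 1320 s = 2407.7 Mb
product demo: 3.624 Mbps × 1158 s = 4196.6 Mb
Total: 535010.8 Mb = 66876.4 MB.
= 62.28 GiB.

62.3 GiB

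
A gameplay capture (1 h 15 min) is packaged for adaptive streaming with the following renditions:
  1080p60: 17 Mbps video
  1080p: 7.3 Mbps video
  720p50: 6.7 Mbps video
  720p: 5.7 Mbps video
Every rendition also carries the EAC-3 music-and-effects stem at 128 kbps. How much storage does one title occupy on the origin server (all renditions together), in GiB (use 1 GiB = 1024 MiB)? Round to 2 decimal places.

19.49 GiB

1 h 15 min = 75 min = 4500 s
Audio: 128 kbps = 0.128 Mbps.
Sum of rendition bitrates: (17+0.128) + (7.3+0.128) + (6.7+0.128) + (5.7+0.128) = 37.212 Mbps.
× 4500 s = 167,454 Mb = 20,932 MB = 19.49 GiB.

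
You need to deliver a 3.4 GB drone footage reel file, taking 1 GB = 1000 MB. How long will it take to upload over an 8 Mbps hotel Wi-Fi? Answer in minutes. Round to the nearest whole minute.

57 minutes

File: 3.4 GB = 27200.0 Mb.
At 8 Mbps: 27200.0 / 8 = 3400.0 s ≈ 56.7 minutes.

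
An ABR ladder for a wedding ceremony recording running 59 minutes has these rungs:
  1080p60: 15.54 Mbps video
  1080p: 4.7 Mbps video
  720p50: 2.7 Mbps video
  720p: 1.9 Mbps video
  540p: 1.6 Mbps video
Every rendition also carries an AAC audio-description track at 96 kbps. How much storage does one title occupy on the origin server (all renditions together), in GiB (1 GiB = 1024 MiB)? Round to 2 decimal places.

59 min = 3540 s
Audio: 96 kbps = 0.096 Mbps.
Sum of rendition bitrates: (15.54+0.096) + (4.7+0.096) + (2.7+0.096) + (1.9+0.096) + (1.6+0.096) = 26.920 Mbps.
× 3540 s = 95,297 Mb = 11,912 MB = 11.09 GiB.

11.09 GiB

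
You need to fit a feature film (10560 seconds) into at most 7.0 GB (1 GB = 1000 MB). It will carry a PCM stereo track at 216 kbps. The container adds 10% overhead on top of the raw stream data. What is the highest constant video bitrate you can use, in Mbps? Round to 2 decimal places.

4.60 Mbps

Budget: 7.0 GB = 56000.0 Mb.
Stream payload after overhead: 56000.0 / 1.10 = 50909.1 Mb.
Total bitrate budget: 50909.1 Mb / 10560 s = 4.821 Mbps.
Audio: 216 kbps = 0.216 Mbps.
Video: 4.821 − 0.216 = 4.605 Mbps.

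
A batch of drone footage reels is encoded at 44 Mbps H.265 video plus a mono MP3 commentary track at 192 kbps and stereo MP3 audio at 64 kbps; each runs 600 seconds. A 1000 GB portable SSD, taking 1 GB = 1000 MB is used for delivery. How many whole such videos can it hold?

Audio total: 192 + 64 = 256 kbps = 0.256 Mbps.
Total bitrate: 44.256 Mbps.
Per item: 44.256 Mbps × 600 s = 26,554 Mb = 3,319 MB.
Capacity: 1000 GB = 8,000,000 Mb; 301.28 items → 301 complete.

301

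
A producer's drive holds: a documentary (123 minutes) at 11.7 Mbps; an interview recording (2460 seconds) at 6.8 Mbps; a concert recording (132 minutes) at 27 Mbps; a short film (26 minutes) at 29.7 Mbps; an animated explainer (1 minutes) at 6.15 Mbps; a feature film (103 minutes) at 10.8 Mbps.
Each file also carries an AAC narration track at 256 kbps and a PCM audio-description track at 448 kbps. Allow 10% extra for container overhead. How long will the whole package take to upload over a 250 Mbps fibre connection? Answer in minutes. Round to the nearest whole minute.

33 minutes

Audio total: 256 + 448 = 704 kbps = 0.704 Mbps.
documentary: 12.404 Mbps × 7380 s × 1.10 = 100695.7 Mb
interview recording: 7.504 Mbps × 2460 s × 1.10 = 20305.8 Mb
concert recording: 27.704 Mbps × 7920 s × 1.10 = 241357.2 Mb
short film: 30.404 Mbps × 1560 s × 1.10 = 52173.3 Mb
animated explainer: 6.854 Mbps × 60 s × 1.10 = 452.4 Mb
feature film: 11.504 Mbps × 6180 s × 1.10 = 78204.2 Mb
Total: 493188.6 Mb = 61648.6 MB.
At 250 Mbps: 493188.6 / 250 = 1973 s ≈ 32.9 minutes.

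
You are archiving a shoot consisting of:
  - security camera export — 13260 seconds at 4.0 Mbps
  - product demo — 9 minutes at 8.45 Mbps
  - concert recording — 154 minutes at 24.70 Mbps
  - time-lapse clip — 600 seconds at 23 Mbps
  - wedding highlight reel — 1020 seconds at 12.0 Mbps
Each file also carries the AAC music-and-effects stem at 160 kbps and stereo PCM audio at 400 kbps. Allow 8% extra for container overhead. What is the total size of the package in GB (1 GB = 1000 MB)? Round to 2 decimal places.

43.97 GB

Audio total: 160 + 400 = 560 kbps = 0.560 Mbps.
security camera export: 4.560 Mbps × 13260 s × 1.08 = 65302.8 Mb
product demo: 9.010 Mbps × 540 s × 1.08 = 5254.6 Mb
concert recording: 25.260 Mbps × 9240 s × 1.08 = 252074.6 Mb
time-lapse clip: 23.560 Mbps × 600 s × 1.08 = 15266.9 Mb
wedding highlight reel: 12.560 Mbps × 1020 s × 1.08 = 13836.1 Mb
Total: 351735.0 Mb = 43966.9 MB.
= 43.97 GB.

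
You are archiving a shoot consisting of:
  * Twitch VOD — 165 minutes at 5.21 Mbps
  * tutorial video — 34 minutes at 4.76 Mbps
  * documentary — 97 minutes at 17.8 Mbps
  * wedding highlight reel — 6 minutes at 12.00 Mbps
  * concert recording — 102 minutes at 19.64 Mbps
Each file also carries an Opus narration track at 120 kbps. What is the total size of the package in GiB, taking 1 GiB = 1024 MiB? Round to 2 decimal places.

Audio: 120 kbps = 0.120 Mbps.
Twitch VOD: 5.330 Mbps × 9900 s = 52767.0 Mb
tutorial video: 4.880 Mbps × 2040 s = 9955.2 Mb
documentary: 17.920 Mbps × 5820 s = 104294.4 Mb
wedding highlight reel: 12.120 Mbps × 360 s = 4363.2 Mb
concert recording: 19.760 Mbps × 6120 s = 120931.2 Mb
Total: 292311.0 Mb = 36538.9 MB.
= 34.03 GiB.

34.03 GiB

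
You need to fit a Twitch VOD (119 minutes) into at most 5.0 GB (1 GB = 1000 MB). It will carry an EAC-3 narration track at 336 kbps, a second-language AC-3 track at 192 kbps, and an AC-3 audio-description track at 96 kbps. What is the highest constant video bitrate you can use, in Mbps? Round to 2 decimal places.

Budget: 5.0 GB = 40000.0 Mb.
119 min = 7140 s
Total bitrate budget: 40000.0 Mb / 7140 s = 5.602 Mbps.
Audio total: 336 + 192 + 96 = 624 kbps = 0.624 Mbps.
Video: 5.602 − 0.624 = 4.978 Mbps.

4.98 Mbps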